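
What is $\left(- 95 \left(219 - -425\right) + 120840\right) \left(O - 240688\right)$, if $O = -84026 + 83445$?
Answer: $-14394108540$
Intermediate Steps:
$O = -581$
$\left(- 95 \left(219 - -425\right) + 120840\right) \left(O - 240688\right) = \left(- 95 \left(219 - -425\right) + 120840\right) \left(-581 - 240688\right) = \left(- 95 \left(219 + 425\right) + 120840\right) \left(-241269\right) = \left(\left(-95\right) 644 + 120840\right) \left(-241269\right) = \left(-61180 + 120840\right) \left(-241269\right) = 59660 \left(-241269\right) = -14394108540$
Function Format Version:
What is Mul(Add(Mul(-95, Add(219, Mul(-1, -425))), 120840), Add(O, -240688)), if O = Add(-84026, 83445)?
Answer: -14394108540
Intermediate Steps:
O = -581
Mul(Add(Mul(-95, Add(219, Mul(-1, -425))), 120840), Add(O, -240688)) = Mul(Add(Mul(-95, Add(219, Mul(-1, -425))), 120840), Add(-581, -240688)) = Mul(Add(Mul(-95, Add(219, 425)), 120840), -241269) = Mul(Add(Mul(-95, 644), 120840), -241269) = Mul(Add(-61180, 120840), -241269) = Mul(59660, -241269) = -14394108540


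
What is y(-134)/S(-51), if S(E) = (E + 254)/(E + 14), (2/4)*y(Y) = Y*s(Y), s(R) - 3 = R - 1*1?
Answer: -1308912/203 ≈ -6447.8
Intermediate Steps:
s(R) = 2 + R (s(R) = 3 + (R - 1*1) = 3 + (R - 1) = 3 + (-1 + R) = 2 + R)
y(Y) = 2*Y*(2 + Y) (y(Y) = 2*(Y*(2 + Y)) = 2*Y*(2 + Y))
S(E) = (254 + E)/(14 + E)
y(-134)/S(-51) = (2*(-134)*(2 - 134))/(((254 - 51)/(14 - 51))) = (2*(-134)*(-132))/((203/(-37))) = 35376/((-1/37*203)) = 35376/(-203/37) = 35376*(-37/203) = -1308912/203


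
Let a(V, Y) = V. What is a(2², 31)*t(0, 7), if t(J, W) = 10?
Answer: 40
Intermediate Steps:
a(2², 31)*t(0, 7) = 2²*10 = 4*10 = 40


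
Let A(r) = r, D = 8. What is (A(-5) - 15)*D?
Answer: -160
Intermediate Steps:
(A(-5) - 15)*D = (-5 - 15)*8 = -20*8 = -160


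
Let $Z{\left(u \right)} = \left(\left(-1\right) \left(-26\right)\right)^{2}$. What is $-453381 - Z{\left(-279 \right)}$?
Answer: $-454057$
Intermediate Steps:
$Z{\left(u \right)} = 676$ ($Z{\left(u \right)} = 26^{2} = 676$)
$-453381 - Z{\left(-279 \right)} = -453381 - 676 = -454057$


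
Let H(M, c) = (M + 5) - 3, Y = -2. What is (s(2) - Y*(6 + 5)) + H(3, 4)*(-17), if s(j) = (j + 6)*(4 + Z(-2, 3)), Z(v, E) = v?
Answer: -47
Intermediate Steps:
H(M, c) = 2 + M (H(M, c) = (5 + M) - 3 = 2 + M)
s(j) = 12 + 2*j (s(j) = (j + 6)*(4 - 2) = (6 + j)*2 = 12 + 2*j)
(s(2) - Y*(6 + 5)) + H(3, 4)*(-17) = ((12 + 2*2) - (-2)*(6 + 5)) + (2 + 3)*(-17) = ((12 + 4) - (-2)*11) + 5*(-17) = (16 - 1*(-22)) - 85 = (16 + 22) - 85 = 38 - 85 = -47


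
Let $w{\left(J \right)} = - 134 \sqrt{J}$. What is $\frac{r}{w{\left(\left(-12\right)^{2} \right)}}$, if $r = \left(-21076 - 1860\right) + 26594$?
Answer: $- \frac{1829}{804} \approx -2.2749$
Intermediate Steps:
$r = 3658$ ($r = -22936 + 26594 = 3658$)
$\frac{r}{w{\left(\left(-12\right)^{2} \right)}} = \frac{3658}{\left(-134\right) \sqrt{\left(-12\right)^{2}}} = \frac{3658}{\left(-134\right) \sqrt{144}} = \frac{3658}{\left(-134\right) 12} = \frac{3658}{-1608} = 3658 \left(- \frac{1}{1608}\right) = - \frac{1829}{804}$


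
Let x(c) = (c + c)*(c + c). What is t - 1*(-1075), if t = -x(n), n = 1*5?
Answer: 975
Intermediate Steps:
n = 5
x(c) = 4*c² (x(c) = (2*c)*(2*c) = 4*c²)
t = -100 (t = -4*5² = -4*25 = -1*100 = -100)
t - 1*(-1075) = -100 - 1*(-1075) = -100 + 1075 = 975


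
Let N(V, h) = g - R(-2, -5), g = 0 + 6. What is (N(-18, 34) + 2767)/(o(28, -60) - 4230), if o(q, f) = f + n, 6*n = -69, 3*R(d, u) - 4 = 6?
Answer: -2374/3687 ≈ -0.64388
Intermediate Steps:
R(d, u) = 10/3 (R(d, u) = 4/3 + (1/3)*6 = 4/3 + 2 = 10/3)
n = -23/2 (n = (1/6)*(-69) = -23/2 ≈ -11.500)
o(q, f) = -23/2 + f (o(q, f) = f - 23/2 = -23/2 + f)
g = 6
N(V, h) = 8/3 (N(V, h) = 6 - 1*10/3 = 6 - 10/3 = 8/3)
(N(-18, 34) + 2767)/(o(28, -60) - 4230) = (8/3 + 2767)/((-23/2 - 60) - 4230) = 8309/(3*(-143/2 - 4230)) = 8309/(3*(-8603/2)) = (8309/3)*(-2/8603) = -2374/3687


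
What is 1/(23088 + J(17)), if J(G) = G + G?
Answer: 1/23122 ≈ 4.3249e-5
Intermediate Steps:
J(G) = 2*G
1/(23088 + J(17)) = 1/(23088 + 2*17) = 1/(23088 + 34) = 1/23122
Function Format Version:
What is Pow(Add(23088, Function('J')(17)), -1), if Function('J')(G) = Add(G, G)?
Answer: Rational(1, 23122) ≈ 4.3249e-5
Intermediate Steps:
Function('J')(G) = Mul(2, G)
Pow(Add(23088, Function('J')(17)), -1) = Pow(Add(23088, Mul(2, 17)), -1) = Pow(Add(23088, 34), -1) = Pow(23122, -1) = Rational(1, 23122)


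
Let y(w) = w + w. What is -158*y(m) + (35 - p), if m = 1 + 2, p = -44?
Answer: -869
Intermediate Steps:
m = 3
y(w) = 2*w
-158*y(m) + (35 - p) = -316*3 + (35 - 1*(-44)) = -158*6 + (35 + 44) = -948 + 79 = -869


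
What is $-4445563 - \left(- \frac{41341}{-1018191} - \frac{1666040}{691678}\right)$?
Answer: $- \frac{1565415964374199466}{352130157249} \approx -4.4456 \cdot 10^{6}$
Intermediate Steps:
$-4445563 - \left(- \frac{41341}{-1018191} - \frac{1666040}{691678}\right) = -4445563 - \left(\left(-41341\right) \left(- \frac{1}{1018191}\right) - \frac{833020}{345839}\right) = -4445563 - \left(\frac{41341}{1018191} - \frac{833020}{345839}\right) = -4445563 - - \frac{833876136721}{352130157249} = -4445563 + \frac{833876136721}{352130157249} = - \frac{1565415964374199466}{352130157249}$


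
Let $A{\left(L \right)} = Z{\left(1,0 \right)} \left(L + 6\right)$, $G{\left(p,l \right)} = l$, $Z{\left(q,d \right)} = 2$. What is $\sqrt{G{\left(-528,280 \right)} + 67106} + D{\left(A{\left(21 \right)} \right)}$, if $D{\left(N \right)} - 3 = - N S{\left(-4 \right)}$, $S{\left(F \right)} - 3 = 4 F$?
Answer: $705 + \sqrt{67386} \approx 964.59$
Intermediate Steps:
$S{\left(F \right)} = 3 + 4 F$
$A{\left(L \right)} = 12 + 2 L$ ($A{\left(L \right)} = 2 \left(L + 6\right) = 2 \left(6 + L\right) = 12 + 2 L$)
$D{\left(N \right)} = 3 + 13 N$ ($D{\left(N \right)} = 3 + - N \left(3 + 4 \left(-4\right)\right) = 3 + - N \left(3 - 16\right) = 3 + - N \left(-13\right) = 3 + 13 N$)
$\sqrt{G{\left(-528,280 \right)} + 67106} + D{\left(A{\left(21 \right)} \right)} = \sqrt{280 + 67106} + \left(3 + 13 \left(12 + 2 \cdot 21\right)\right) = \sqrt{67386} + \left(3 + 13 \left(12 + 42\right)\right) = \sqrt{67386} + \left(3 + 13 \cdot 54\right) = \sqrt{67386} + \left(3 + 702\right) = \sqrt{67386} + 705 = 705 + \sqrt{67386}$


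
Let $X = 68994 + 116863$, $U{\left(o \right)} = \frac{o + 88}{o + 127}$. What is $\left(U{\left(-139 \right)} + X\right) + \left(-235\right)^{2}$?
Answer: $\frac{964345}{4} \approx 2.4109 \cdot 10^{5}$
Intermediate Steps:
$U{\left(o \right)} = \frac{88 + o}{127 + o}$
$X = 185857$
$\left(U{\left(-139 \right)} + X\right) + \left(-235\right)^{2} = \left(\frac{88 - 139}{127 - 139} + 185857\right) + \left(-235\right)^{2} = \left(\frac{1}{-12} \left(-51\right) + 185857\right) + 55225 = \left(\left(- \frac{1}{12}\right) \left(-51\right) + 185857\right) + 55225 = \left(\frac{17}{4} + 185857\right) + 55225 = \frac{743445}{4} + 55225 = \frac{964345}{4}$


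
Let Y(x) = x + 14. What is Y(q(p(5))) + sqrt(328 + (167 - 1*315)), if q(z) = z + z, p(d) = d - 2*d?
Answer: 4 + 6*sqrt(5) ≈ 17.416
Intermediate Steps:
p(d) = -d
q(z) = 2*z
Y(x) = 14 + x
Y(q(p(5))) + sqrt(328 + (167 - 1*315)) = (14 + 2*(-1*5)) + sqrt(328 + (167 - 1*315)) = (14 + 2*(-5)) + sqrt(328 + (167 - 315)) = (14 - 10) + sqrt(328 - 148) = 4 + sqrt(180) = 4 + 6*sqrt(5)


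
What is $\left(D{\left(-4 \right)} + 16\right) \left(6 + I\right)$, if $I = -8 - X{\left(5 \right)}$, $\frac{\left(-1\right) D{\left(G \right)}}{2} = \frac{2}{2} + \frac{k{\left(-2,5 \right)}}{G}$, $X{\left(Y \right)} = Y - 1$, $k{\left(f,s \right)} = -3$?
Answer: $-75$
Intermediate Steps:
$X{\left(Y \right)} = -1 + Y$
$D{\left(G \right)} = -2 + \frac{6}{G}$ ($D{\left(G \right)} = - 2 \left(\frac{2}{2} - \frac{3}{G}\right) = - 2 \left(2 \cdot \frac{1}{2} - \frac{3}{G}\right) = - 2 \left(1 - \frac{3}{G}\right) = -2 + \frac{6}{G}$)
$I = -12$ ($I = -8 - \left(-1 + 5\right) = -8 - 4 = -12$)
$\left(D{\left(-4 \right)} + 16\right) \left(6 + I\right) = \left(\left(-2 + \frac{6}{-4}\right) + 16\right) \left(6 - 12\right) = \left(\left(-2 + 6 \left(- \frac{1}{4}\right)\right) + 16\right) \left(-6\right) = \left(\left(-2 - \frac{3}{2}\right) + 16\right) \left(-6\right) = \left(- \frac{7}{2} + 16\right) \left(-6\right) = \frac{25}{2} \left(-6\right) = -75$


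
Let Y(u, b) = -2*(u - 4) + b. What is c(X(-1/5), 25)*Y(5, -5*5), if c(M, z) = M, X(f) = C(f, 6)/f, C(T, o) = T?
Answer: -27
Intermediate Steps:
X(f) = 1 (X(f) = f/f = 1)
Y(u, b) = 8 + b - 2*u (Y(u, b) = -2*(-4 + u) + b = (8 - 2*u) + b = 8 + b - 2*u)
c(X(-1/5), 25)*Y(5, -5*5) = 1*(8 - 5*5 - 2*5) = 1*(8 - 25 - 10) = 1*(-27) = -27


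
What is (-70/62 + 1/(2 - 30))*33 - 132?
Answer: -147939/868 ≈ -170.44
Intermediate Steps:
(-70/62 + 1/(2 - 30))*33 - 132 = (-70*1/62 + 1/(-28))*33 - 132 = (-35/31 - 1/28)*33 - 132 = -1011/868*33 - 132 = -33363/868 - 132 = -147939/868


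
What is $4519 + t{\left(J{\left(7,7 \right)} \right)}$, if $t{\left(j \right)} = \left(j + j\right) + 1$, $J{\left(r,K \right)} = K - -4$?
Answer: $4542$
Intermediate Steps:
$J{\left(r,K \right)} = 4 + K$ ($J{\left(r,K \right)} = K + 4 = 4 + K$)
$t{\left(j \right)} = 1 + 2 j$ ($t{\left(j \right)} = 2 j + 1 = 1 + 2 j$)
$4519 + t{\left(J{\left(7,7 \right)} \right)} = 4519 + \left(1 + 2 \left(4 + 7\right)\right) = 4519 + \left(1 + 2 \cdot 11\right) = 4519 + \left(1 + 22\right) = 4519 + 23 = 4542$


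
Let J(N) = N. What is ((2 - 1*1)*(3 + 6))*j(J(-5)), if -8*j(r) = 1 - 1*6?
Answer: 45/8 ≈ 5.6250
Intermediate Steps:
j(r) = 5/8 (j(r) = -(1 - 1*6)/8 = -(1 - 6)/8 = -⅛*(-5) = 5/8)
((2 - 1*1)*(3 + 6))*j(J(-5)) = ((2 - 1*1)*(3 + 6))*(5/8) = ((2 - 1)*9)*(5/8) = (1*9)*(5/8) = 9*(5/8) = 45/8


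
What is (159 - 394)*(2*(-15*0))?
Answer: 0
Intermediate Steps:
(159 - 394)*(2*(-15*0)) = -470*0 = -235*0 = 0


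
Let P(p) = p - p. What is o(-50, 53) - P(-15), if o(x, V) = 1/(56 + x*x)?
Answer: 1/2556 ≈ 0.00039124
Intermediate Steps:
P(p) = 0
o(x, V) = 1/(56 + x²)
o(-50, 53) - P(-15) = 1/(56 + (-50)²) - 1*0 = 1/(56 + 2500) + 0 = 1/2556 + 0 = 1/2556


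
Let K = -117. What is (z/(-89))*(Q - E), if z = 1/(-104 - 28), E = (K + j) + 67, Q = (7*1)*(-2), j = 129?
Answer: -31/3916 ≈ -0.0079162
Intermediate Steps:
Q = -14 (Q = 7*(-2) = -14)
E = 79 (E = (-117 + 129) + 67 = 12 + 67 = 79)
z = -1/132 (z = 1/(-132) = -1/132 ≈ -0.0075758)
(z/(-89))*(Q - E) = (-1/132/(-89))*(-14 - 1*79) = (-1/132*(-1/89))*(-14 - 79) = (1/11748)*(-93) = -31/3916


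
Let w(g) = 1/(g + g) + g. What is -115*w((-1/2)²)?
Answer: -1035/4 ≈ -258.75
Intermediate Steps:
w(g) = g + 1/(2*g) (w(g) = 1/(2*g) + g = g + 1/(2*g))
-115*w((-1/2)²) = -115*((-1/2)² + 1/(2*((-1/2)²))) = -115*((-1*½)² + 1/(2*((-1*½)²))) = -115*((-½)² + 1/(2*((-½)²))) = -115*(¼ + 1/(2*(¼))) = -115*(¼ + (½)*4) = -115*(¼ + 2) = -115*9/4 = -1035/4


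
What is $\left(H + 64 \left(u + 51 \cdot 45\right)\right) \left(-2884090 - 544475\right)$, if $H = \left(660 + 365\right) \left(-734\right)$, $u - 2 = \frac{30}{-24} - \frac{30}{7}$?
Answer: $2076669085830$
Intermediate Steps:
$u = - \frac{99}{28}$ ($u = 2 + \left(\frac{30}{-24} - \frac{30}{7}\right) = 2 + \left(30 \left(- \frac{1}{24}\right) - \frac{30}{7}\right) = 2 - \frac{155}{28} = - \frac{99}{28} \approx -3.5357$)
$H = -752350$ ($H = 1025 \left(-734\right) = -752350$)
$\left(H + 64 \left(u + 51 \cdot 45\right)\right) \left(-2884090 - 544475\right) = \left(-752350 + 64 \left(- \frac{99}{28} + 51 \cdot 45\right)\right) \left(-2884090 - 544475\right) = \left(-752350 + 64 \left(- \frac{99}{28} + 2295\right)\right) \left(-3428565\right) = \left(-752350 + 64 \cdot \frac{64161}{28}\right) \left(-3428565\right) = \left(-752350 + \frac{1026576}{7}\right) \left(-3428565\right) = \left(- \frac{4239874}{7}\right) \left(-3428565\right) = 2076669085830$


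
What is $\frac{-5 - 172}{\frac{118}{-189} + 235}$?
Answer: $- \frac{33453}{44297} \approx -0.7552$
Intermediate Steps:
$\frac{-5 - 172}{\frac{118}{-189} + 235} = - \frac{177}{118 \left(- \frac{1}{189}\right) + 235} = - \frac{177}{- \frac{118}{189} + 235} = - \frac{177}{\frac{44297}{189}} = \left(-177\right) \frac{189}{44297} = - \frac{33453}{44297}$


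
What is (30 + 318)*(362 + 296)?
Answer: 228984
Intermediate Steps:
(30 + 318)*(362 + 296) = 348*658 = 228984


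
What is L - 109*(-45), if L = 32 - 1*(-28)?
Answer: 4965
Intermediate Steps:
L = 60 (L = 32 + 28 = 60)
L - 109*(-45) = 60 - 109*(-45) = 60 + 4905 = 4965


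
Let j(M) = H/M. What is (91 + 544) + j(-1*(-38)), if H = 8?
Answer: 12069/19 ≈ 635.21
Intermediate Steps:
j(M) = 8/M
(91 + 544) + j(-1*(-38)) = (91 + 544) + 8/((-1*(-38))) = 635 + 8/38 = 635 + 8*(1/38) = 635 + 4/19 = 12069/19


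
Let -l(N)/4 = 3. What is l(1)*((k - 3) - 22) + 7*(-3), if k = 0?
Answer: 279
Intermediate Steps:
l(N) = -12 (l(N) = -4*3 = -12)
l(1)*((k - 3) - 22) + 7*(-3) = -12*((0 - 3) - 22) + 7*(-3) = -12*(-3 - 22) - 21 = -12*(-25) - 21 = 300 - 21 = 279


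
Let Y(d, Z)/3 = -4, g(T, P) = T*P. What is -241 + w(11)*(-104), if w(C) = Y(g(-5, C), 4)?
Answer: 1007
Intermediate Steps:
g(T, P) = P*T
Y(d, Z) = -12 (Y(d, Z) = 3*(-4) = -12)
w(C) = -12
-241 + w(11)*(-104) = -241 - 12*(-104) = -241 + 1248 = 1007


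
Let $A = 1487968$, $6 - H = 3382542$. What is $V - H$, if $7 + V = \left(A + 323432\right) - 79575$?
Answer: $5114354$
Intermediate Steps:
$H = -3382536$ ($H = 6 - 3382542 = -3382536$)
$V = 1731818$ ($V = -7 + \left(\left(1487968 + 323432\right) - 79575\right) = -7 + \left(1811400 - 79575\right) = -7 + 1731825 = 1731818$)
$V - H = 1731818 - -3382536 = 1731818 + 3382536 = 5114354$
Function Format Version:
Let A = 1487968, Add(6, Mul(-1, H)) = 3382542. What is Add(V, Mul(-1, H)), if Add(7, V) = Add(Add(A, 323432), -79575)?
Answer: 5114354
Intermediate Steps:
H = -3382536 (H = Add(6, Mul(-1, 3382542)) = Add(6, -3382542) = -3382536)
V = 1731818 (V = Add(-7, Add(Add(1487968, 323432), -79575)) = Add(-7, Add(1811400, -79575)) = Add(-7, 1731825) = 1731818)
Add(V, Mul(-1, H)) = Add(1731818, Mul(-1, -3382536)) = Add(1731818, 3382536) = 5114354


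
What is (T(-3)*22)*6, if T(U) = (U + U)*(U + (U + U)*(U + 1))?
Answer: -7128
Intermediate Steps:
T(U) = 2*U*(U + 2*U*(1 + U)) (T(U) = (2*U)*(U + (2*U)*(1 + U)) = (2*U)*(U + 2*U*(1 + U)) = 2*U*(U + 2*U*(1 + U)))
(T(-3)*22)*6 = (((-3)**2*(6 + 4*(-3)))*22)*6 = ((9*(6 - 12))*22)*6 = ((9*(-6))*22)*6 = -54*22*6 = -1188*6 = -7128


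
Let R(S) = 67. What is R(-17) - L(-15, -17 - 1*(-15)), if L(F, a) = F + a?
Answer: 84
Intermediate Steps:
R(-17) - L(-15, -17 - 1*(-15)) = 67 - (-15 + (-17 - 1*(-15))) = 67 - (-15 + (-17 + 15)) = 67 - (-15 - 2) = 67 - 1*(-17) = 67 + 17 = 84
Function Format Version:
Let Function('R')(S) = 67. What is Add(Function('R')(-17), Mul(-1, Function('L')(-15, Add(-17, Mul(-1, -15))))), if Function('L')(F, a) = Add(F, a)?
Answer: 84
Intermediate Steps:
Add(Function('R')(-17), Mul(-1, Function('L')(-15, Add(-17, Mul(-1, -15))))) = Add(67, Mul(-1, Add(-15, Add(-17, Mul(-1, -15))))) = Add(67, Mul(-1, Add(-15, Add(-17, 15)))) = Add(67, Mul(-1, Add(-15, -2))) = Add(67, Mul(-1, -17)) = Add(67, 17) = 84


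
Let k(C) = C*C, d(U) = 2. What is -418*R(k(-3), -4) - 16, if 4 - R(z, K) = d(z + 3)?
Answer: -852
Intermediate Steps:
k(C) = C²
R(z, K) = 2 (R(z, K) = 4 - 1*2 = 4 - 2 = 2)
-418*R(k(-3), -4) - 16 = -418*2 - 16 = -836 - 16 = -852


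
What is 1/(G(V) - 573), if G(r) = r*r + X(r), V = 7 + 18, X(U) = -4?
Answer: 1/48 ≈ 0.020833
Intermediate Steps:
V = 25
G(r) = -4 + r² (G(r) = r*r - 4 = r² - 4 = -4 + r²)
1/(G(V) - 573) = 1/((-4 + 25²) - 573) = 1/((-4 + 625) - 573) = 1/(621 - 573) = 1/48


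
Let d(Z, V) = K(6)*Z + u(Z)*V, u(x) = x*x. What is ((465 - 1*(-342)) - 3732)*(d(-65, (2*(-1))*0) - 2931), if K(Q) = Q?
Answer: 9713925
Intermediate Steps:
u(x) = x**2
d(Z, V) = 6*Z + V*Z**2 (d(Z, V) = 6*Z + Z**2*V = 6*Z + V*Z**2)
((465 - 1*(-342)) - 3732)*(d(-65, (2*(-1))*0) - 2931) = ((465 - 1*(-342)) - 3732)*(-65*(6 + ((2*(-1))*0)*(-65)) - 2931) = ((465 + 342) - 3732)*(-65*(6 - 2*0*(-65)) - 2931) = (807 - 3732)*(-65*(6 + 0*(-65)) - 2931) = -2925*(-65*(6 + 0) - 2931) = -2925*(-65*6 - 2931) = -2925*(-390 - 2931) = -2925*(-3321) = 9713925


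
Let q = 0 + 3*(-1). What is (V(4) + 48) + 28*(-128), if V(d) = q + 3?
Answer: -3536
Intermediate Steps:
q = -3 (q = 0 - 3 = -3)
V(d) = 0 (V(d) = -3 + 3 = 0)
(V(4) + 48) + 28*(-128) = (0 + 48) + 28*(-128) = 48 - 3584 = -3536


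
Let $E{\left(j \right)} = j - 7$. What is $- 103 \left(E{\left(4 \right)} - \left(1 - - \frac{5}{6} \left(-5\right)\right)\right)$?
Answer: $- \frac{103}{6} \approx -17.167$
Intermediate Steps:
$E{\left(j \right)} = -7 + j$
$- 103 \left(E{\left(4 \right)} - \left(1 - - \frac{5}{6} \left(-5\right)\right)\right) = - 103 \left(\left(-7 + 4\right) - \left(1 - - \frac{5}{6} \left(-5\right)\right)\right) = - 103 \left(-3 - \left(1 - \left(-5\right) \frac{1}{6} \left(-5\right)\right)\right) = - 103 \left(-3 - - \frac{19}{6}\right) = - 103 \left(-3 + \left(-1 + \frac{25}{6}\right)\right) = - 103 \left(-3 + \frac{19}{6}\right) = \left(-103\right) \frac{1}{6} = - \frac{103}{6}$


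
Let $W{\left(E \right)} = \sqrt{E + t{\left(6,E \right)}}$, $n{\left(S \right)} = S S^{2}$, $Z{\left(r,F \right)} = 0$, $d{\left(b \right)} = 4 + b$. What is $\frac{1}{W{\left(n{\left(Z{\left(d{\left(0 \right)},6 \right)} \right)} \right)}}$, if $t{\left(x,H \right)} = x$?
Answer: $\frac{\sqrt{6}}{6} \approx 0.40825$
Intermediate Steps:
$n{\left(S \right)} = S^{3}$
$W{\left(E \right)} = \sqrt{6 + E}$ ($W{\left(E \right)} = \sqrt{E + 6} = \sqrt{6 + E}$)
$\frac{1}{W{\left(n{\left(Z{\left(d{\left(0 \right)},6 \right)} \right)} \right)}} = \frac{1}{\sqrt{6 + 0^{3}}} = \frac{1}{\sqrt{6 + 0}} = \frac{1}{\sqrt{6}} = \frac{\sqrt{6}}{6}$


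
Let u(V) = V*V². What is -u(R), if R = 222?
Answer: -10941048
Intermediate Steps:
u(V) = V³
-u(R) = -1*222³ = -1*10941048 = -10941048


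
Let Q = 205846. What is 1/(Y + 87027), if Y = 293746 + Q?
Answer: 1/586619 ≈ 1.7047e-6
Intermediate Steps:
Y = 499592 (Y = 293746 + 205846 = 499592)
1/(Y + 87027) = 1/(499592 + 87027) = 1/586619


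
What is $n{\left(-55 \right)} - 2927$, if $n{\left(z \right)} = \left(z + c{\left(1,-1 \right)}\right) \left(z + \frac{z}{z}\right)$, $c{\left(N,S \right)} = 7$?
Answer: $-335$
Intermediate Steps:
$n{\left(z \right)} = \left(1 + z\right) \left(7 + z\right)$ ($n{\left(z \right)} = \left(z + 7\right) \left(z + \frac{z}{z}\right) = \left(7 + z\right) \left(z + 1\right) = \left(7 + z\right) \left(1 + z\right) = \left(1 + z\right) \left(7 + z\right)$)
$n{\left(-55 \right)} - 2927 = \left(7 + \left(-55\right)^{2} + 8 \left(-55\right)\right) - 2927 = \left(7 + 3025 - 440\right) - 2927 = 2592 - 2927 = -335$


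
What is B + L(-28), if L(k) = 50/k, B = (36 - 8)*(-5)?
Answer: -1985/14 ≈ -141.79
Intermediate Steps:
B = -140 (B = 28*(-5) = -140)
B + L(-28) = -140 + 50/(-28) = -140 + 50*(-1/28) = -140 - 25/14 = -1985/14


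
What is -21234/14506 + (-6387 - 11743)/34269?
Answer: -495330863/248553057 ≈ -1.9929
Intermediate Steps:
-21234/14506 + (-6387 - 11743)/34269 = -21234*1/14506 - 18130*1/34269 = -10617/7253 - 18130/34269 = -495330863/248553057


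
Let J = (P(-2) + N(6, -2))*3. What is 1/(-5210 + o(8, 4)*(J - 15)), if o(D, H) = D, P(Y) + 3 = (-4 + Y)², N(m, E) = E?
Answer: -1/4586 ≈ -0.00021805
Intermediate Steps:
P(Y) = -3 + (-4 + Y)²
J = 93 (J = ((-3 + (-4 - 2)²) - 2)*3 = ((-3 + (-6)²) - 2)*3 = ((-3 + 36) - 2)*3 = (33 - 2)*3 = 31*3 = 93)
1/(-5210 + o(8, 4)*(J - 15)) = 1/(-5210 + 8*(93 - 15)) = 1/(-5210 + 8*78) = 1/(-5210 + 624) = 1/(-4586) = -1/4586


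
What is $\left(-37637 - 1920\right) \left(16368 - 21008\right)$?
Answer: $183544480$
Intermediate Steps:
$\left(-37637 - 1920\right) \left(16368 - 21008\right) = \left(-37637 - 1920\right) \left(-4640\right) = \left(-39557\right) \left(-4640\right) = 183544480$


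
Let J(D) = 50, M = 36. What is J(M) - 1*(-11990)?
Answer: 12040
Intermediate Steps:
J(M) - 1*(-11990) = 50 - 1*(-11990) = 50 + 11990 = 12040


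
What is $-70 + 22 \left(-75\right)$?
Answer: $-1720$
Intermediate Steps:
$-70 + 22 \left(-75\right) = -70 - 1650 = -1720$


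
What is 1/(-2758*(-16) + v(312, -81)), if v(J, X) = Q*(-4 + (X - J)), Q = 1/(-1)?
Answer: 1/44525 ≈ 2.2459e-5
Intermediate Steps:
Q = -1
v(J, X) = 4 + J - X (v(J, X) = -(-4 + (X - J)) = -(-4 + X - J) = 4 + J - X)
1/(-2758*(-16) + v(312, -81)) = 1/(-2758*(-16) + (4 + 312 - 1*(-81))) = 1/(44128 + (4 + 312 + 81)) = 1/(44128 + 397) = 1/44525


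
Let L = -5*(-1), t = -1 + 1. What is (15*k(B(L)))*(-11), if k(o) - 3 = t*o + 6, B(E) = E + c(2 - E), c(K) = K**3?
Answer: -1485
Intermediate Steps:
t = 0
L = 5
B(E) = E + (2 - E)**3
k(o) = 9 (k(o) = 3 + (0*o + 6) = 3 + (0 + 6) = 3 + 6 = 9)
(15*k(B(L)))*(-11) = (15*9)*(-11) = 135*(-11) = -1485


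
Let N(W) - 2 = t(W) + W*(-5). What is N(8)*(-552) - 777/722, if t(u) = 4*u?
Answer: 2390487/722 ≈ 3310.9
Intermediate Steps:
N(W) = 2 - W (N(W) = 2 + (4*W + W*(-5)) = 2 + (4*W - 5*W) = 2 - W)
N(8)*(-552) - 777/722 = (2 - 1*8)*(-552) - 777/722 = (2 - 8)*(-552) - 777*1/722 = -6*(-552) - 777/722 = 3312 - 777/722 = 2390487/722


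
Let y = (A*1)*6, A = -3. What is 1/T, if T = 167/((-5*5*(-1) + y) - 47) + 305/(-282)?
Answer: -5640/29647 ≈ -0.19024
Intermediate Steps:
y = -18 (y = -3*1*6 = -3*6 = -18)
T = -29647/5640 (T = 167/((-5*5*(-1) - 18) - 47) + 305/(-282) = 167/((-25*(-1) - 18) - 47) + 305*(-1/282) = 167/((25 - 18) - 47) - 305/282 = 167/(7 - 47) - 305/282 = 167/(-40) - 305/282 = 167*(-1/40) - 305/282 = -167/40 - 305/282 = -29647/5640 ≈ -5.2566)
1/T = 1/(-29647/5640) = -5640/29647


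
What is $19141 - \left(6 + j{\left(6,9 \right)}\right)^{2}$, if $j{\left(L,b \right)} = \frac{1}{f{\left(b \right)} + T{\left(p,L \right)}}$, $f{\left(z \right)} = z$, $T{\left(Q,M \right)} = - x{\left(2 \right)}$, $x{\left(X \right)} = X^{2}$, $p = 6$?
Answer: $\frac{477564}{25} \approx 19103.0$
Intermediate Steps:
$T{\left(Q,M \right)} = -4$ ($T{\left(Q,M \right)} = - 2^{2} = \left(-1\right) 4 = -4$)
$j{\left(L,b \right)} = \frac{1}{-4 + b}$ ($j{\left(L,b \right)} = \frac{1}{b - 4} = \frac{1}{-4 + b}$)
$19141 - \left(6 + j{\left(6,9 \right)}\right)^{2} = 19141 - \left(6 + \frac{1}{-4 + 9}\right)^{2} = 19141 - \left(6 + \frac{1}{5}\right)^{2} = 19141 - \left(\frac{31}{5}\right)^{2} = 19141 - \frac{961}{25} = \frac{477564}{25}$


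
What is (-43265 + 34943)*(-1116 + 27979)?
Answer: -223553886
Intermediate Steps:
(-43265 + 34943)*(-1116 + 27979) = -8322*26863 = -223553886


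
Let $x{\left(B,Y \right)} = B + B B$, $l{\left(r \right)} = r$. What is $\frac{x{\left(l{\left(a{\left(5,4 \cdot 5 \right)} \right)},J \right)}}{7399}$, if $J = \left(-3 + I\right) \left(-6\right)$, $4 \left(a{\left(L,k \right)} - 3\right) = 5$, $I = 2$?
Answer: $\frac{51}{16912} \approx 0.0030156$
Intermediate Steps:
$a{\left(L,k \right)} = \frac{17}{4}$ ($a{\left(L,k \right)} = 3 + \frac{1}{4} \cdot 5 = 3 + \frac{5}{4} = \frac{17}{4}$)
$J = 6$ ($J = \left(-3 + 2\right) \left(-6\right) = \left(-1\right) \left(-6\right) = 6$)
$x{\left(B,Y \right)} = B + B^{2}$
$\frac{x{\left(l{\left(a{\left(5,4 \cdot 5 \right)} \right)},J \right)}}{7399} = \frac{\frac{17}{4} \left(1 + \frac{17}{4}\right)}{7399} = \frac{17}{4} \cdot \frac{21}{4} \cdot \frac{1}{7399} = \frac{357}{16} \cdot \frac{1}{7399} = \frac{51}{16912}$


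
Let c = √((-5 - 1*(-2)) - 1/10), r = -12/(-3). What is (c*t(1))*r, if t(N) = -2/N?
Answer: -4*I*√310/5 ≈ -14.085*I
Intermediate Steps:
r = 4 (r = -12*(-⅓) = 4)
c = I*√310/10 (c = √((-5 + 2) - 1*⅒) = √(-3 - ⅒) = √(-31/10) = I*√310/10 ≈ 1.7607*I)
(c*t(1))*r = ((I*√310/10)*(-2/1))*4 = ((I*√310/10)*(-2*1))*4 = ((I*√310/10)*(-2))*4 = -I*√310/5*4 = -4*I*√310/5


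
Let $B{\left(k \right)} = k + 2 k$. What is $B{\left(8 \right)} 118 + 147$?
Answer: $2979$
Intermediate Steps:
$B{\left(k \right)} = 3 k$
$B{\left(8 \right)} 118 + 147 = 3 \cdot 8 \cdot 118 + 147 = 24 \cdot 118 + 147 = 2832 + 147 = 2979$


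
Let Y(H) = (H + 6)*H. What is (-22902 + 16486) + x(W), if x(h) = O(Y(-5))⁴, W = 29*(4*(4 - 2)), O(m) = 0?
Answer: -6416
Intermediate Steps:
Y(H) = H*(6 + H) (Y(H) = (6 + H)*H = H*(6 + H))
W = 232 (W = 29*(4*2) = 29*8 = 232)
x(h) = 0 (x(h) = 0⁴ = 0)
(-22902 + 16486) + x(W) = (-22902 + 16486) + 0 = -6416 + 0 = -6416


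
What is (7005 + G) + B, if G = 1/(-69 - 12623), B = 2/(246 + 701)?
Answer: 84195389057/12019324 ≈ 7005.0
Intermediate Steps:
B = 2/947 ≈ 0.0021119
G = -1/12692 (G = 1/(-12692) = -1/12692 ≈ -7.8790e-5)
(7005 + G) + B = (7005 - 1/12692) + 2/947 = 88907459/12692 + 2/947 = 84195389057/12019324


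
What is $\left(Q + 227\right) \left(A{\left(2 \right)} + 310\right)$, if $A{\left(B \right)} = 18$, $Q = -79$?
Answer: $48544$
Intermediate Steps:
$\left(Q + 227\right) \left(A{\left(2 \right)} + 310\right) = \left(-79 + 227\right) \left(18 + 310\right) = 148 \cdot 328 = 48544$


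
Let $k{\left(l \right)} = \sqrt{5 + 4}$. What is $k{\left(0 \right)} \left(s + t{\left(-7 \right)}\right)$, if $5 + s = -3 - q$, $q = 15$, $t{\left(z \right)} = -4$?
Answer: $-81$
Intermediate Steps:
$k{\left(l \right)} = 3$ ($k{\left(l \right)} = \sqrt{9} = 3$)
$s = -23$ ($s = -5 - 18 = -23$)
$k{\left(0 \right)} \left(s + t{\left(-7 \right)}\right) = 3 \left(-23 - 4\right) = 3 \left(-27\right) = -81$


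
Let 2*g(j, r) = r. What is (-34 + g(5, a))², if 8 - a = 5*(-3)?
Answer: 2025/4 ≈ 506.25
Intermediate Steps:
a = 23 (a = 8 - 5*(-3) = 8 - 1*(-15) = 8 + 15 = 23)
g(j, r) = r/2
(-34 + g(5, a))² = (-34 + (½)*23)² = (-34 + 23/2)² = (-45/2)² = 2025/4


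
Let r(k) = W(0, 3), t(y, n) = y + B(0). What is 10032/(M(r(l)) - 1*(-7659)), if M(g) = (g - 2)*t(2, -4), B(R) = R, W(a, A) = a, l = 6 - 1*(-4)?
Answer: 10032/7655 ≈ 1.3105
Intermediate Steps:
l = 10 (l = 6 + 4 = 10)
t(y, n) = y (t(y, n) = y + 0 = y)
r(k) = 0
M(g) = -4 + 2*g (M(g) = (g - 2)*2 = (-2 + g)*2 = -4 + 2*g)
10032/(M(r(l)) - 1*(-7659)) = 10032/((-4 + 2*0) - 1*(-7659)) = 10032/((-4 + 0) + 7659) = 10032/(-4 + 7659) = 10032/7655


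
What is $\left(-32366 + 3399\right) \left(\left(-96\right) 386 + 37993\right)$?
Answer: $-27142079$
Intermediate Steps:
$\left(-32366 + 3399\right) \left(\left(-96\right) 386 + 37993\right) = - 28967 \left(-37056 + 37993\right) = \left(-28967\right) 937 = -27142079$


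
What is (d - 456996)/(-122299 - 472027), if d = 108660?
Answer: 174168/297163 ≈ 0.58610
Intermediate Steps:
(d - 456996)/(-122299 - 472027) = (108660 - 456996)/(-122299 - 472027) = -348336/(-594326) = -348336*(-1/594326) = 174168/297163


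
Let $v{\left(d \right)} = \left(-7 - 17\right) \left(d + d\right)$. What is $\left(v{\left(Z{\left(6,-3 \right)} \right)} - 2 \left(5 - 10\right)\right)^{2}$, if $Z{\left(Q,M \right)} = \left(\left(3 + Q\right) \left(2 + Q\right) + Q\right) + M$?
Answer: $12888100$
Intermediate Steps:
$Z{\left(Q,M \right)} = M + Q + \left(2 + Q\right) \left(3 + Q\right)$ ($Z{\left(Q,M \right)} = \left(\left(2 + Q\right) \left(3 + Q\right) + Q\right) + M = \left(Q + \left(2 + Q\right) \left(3 + Q\right)\right) + M = M + Q + \left(2 + Q\right) \left(3 + Q\right)$)
$v{\left(d \right)} = - 48 d$ ($v{\left(d \right)} = - 24 \cdot 2 d = - 48 d$)
$\left(v{\left(Z{\left(6,-3 \right)} \right)} - 2 \left(5 - 10\right)\right)^{2} = \left(- 48 \left(6 - 3 + 6^{2} + 6 \cdot 6\right) - 2 \left(5 - 10\right)\right)^{2} = \left(- 48 \left(6 - 3 + 36 + 36\right) - -10\right)^{2} = \left(\left(-48\right) 75 + 10\right)^{2} = \left(-3600 + 10\right)^{2} = \left(-3590\right)^{2} = 12888100$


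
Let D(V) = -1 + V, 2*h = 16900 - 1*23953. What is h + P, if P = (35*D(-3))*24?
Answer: -13773/2 ≈ -6886.5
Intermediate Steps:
h = -7053/2 (h = (16900 - 1*23953)/2 = (16900 - 23953)/2 = (½)*(-7053) = -7053/2 ≈ -3526.5)
P = -3360 (P = (35*(-1 - 3))*24 = (35*(-4))*24 = -140*24 = -3360)
h + P = -7053/2 - 3360 = -13773/2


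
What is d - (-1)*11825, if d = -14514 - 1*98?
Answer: -2787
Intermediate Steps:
d = -14612 (d = -14514 - 98 = -14612)
d - (-1)*11825 = -14612 - (-1)*11825 = -14612 - 1*(-11825) = -14612 + 11825 = -2787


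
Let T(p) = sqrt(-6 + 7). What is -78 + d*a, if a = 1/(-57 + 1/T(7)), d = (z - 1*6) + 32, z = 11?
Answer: -4405/56 ≈ -78.661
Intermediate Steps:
T(p) = 1 (T(p) = sqrt(1) = 1)
d = 37 (d = (11 - 1*6) + 32 = (11 - 6) + 32 = 5 + 32 = 37)
a = -1/56 (a = 1/(-57 + 1/1) = 1/(-57 + 1) = 1/(-56) = -1/56 ≈ -0.017857)
-78 + d*a = -78 + 37*(-1/56) = -78 - 37/56 = -4405/56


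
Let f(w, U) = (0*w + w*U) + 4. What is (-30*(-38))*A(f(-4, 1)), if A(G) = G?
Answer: 0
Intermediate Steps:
f(w, U) = 4 + U*w (f(w, U) = (0 + U*w) + 4 = U*w + 4 = 4 + U*w)
(-30*(-38))*A(f(-4, 1)) = (-30*(-38))*(4 + 1*(-4)) = 1140*(4 - 4) = 1140*0 = 0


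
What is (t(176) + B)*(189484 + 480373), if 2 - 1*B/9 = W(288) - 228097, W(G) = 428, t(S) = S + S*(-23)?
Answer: 1369969431119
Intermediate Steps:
t(S) = -22*S (t(S) = S - 23*S = -22*S)
B = 2049039 (B = 18 - 9*(428 - 228097) = 18 - 9*(-227669) = 18 + 2049021 = 2049039)
(t(176) + B)*(189484 + 480373) = (-22*176 + 2049039)*(189484 + 480373) = (-3872 + 2049039)*669857 = 2045167*669857 = 1369969431119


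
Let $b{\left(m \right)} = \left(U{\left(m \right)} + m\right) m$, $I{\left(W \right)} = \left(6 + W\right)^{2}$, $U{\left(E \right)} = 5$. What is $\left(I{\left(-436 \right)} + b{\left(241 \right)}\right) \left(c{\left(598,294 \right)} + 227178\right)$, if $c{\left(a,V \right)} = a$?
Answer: $55619710336$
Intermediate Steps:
$b{\left(m \right)} = m \left(5 + m\right)$ ($b{\left(m \right)} = \left(5 + m\right) m = m \left(5 + m\right)$)
$\left(I{\left(-436 \right)} + b{\left(241 \right)}\right) \left(c{\left(598,294 \right)} + 227178\right) = \left(\left(6 - 436\right)^{2} + 241 \left(5 + 241\right)\right) \left(598 + 227178\right) = \left(\left(-430\right)^{2} + 241 \cdot 246\right) 227776 = \left(184900 + 59286\right) 227776 = 244186 \cdot 227776 = 55619710336$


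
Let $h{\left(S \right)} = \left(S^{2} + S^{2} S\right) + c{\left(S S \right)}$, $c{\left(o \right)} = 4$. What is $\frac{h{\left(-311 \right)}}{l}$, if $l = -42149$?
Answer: $\frac{29983506}{42149} \approx 711.37$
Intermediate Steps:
$h{\left(S \right)} = 4 + S^{2} + S^{3}$ ($h{\left(S \right)} = \left(S^{2} + S^{2} S\right) + 4 = \left(S^{2} + S^{3}\right) + 4 = 4 + S^{2} + S^{3}$)
$\frac{h{\left(-311 \right)}}{l} = \frac{4 + \left(-311\right)^{2} + \left(-311\right)^{3}}{-42149} = \left(4 + 96721 - 30080231\right) \left(- \frac{1}{42149}\right) = \left(-29983506\right) \left(- \frac{1}{42149}\right) = \frac{29983506}{42149}$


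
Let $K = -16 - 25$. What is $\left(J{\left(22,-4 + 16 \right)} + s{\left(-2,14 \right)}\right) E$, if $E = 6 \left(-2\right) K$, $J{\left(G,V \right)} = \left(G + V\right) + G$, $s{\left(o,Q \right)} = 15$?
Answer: $34932$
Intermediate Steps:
$K = -41$ ($K = -16 - 25 = -41$)
$J{\left(G,V \right)} = V + 2 G$
$E = 492$ ($E = 6 \left(-2\right) \left(-41\right) = \left(-12\right) \left(-41\right) = 492$)
$\left(J{\left(22,-4 + 16 \right)} + s{\left(-2,14 \right)}\right) E = \left(\left(\left(-4 + 16\right) + 2 \cdot 22\right) + 15\right) 492 = \left(\left(12 + 44\right) + 15\right) 492 = \left(56 + 15\right) 492 = 71 \cdot 492 = 34932$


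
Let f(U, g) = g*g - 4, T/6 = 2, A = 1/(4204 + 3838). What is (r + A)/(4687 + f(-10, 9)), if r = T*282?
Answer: 27214129/38312088 ≈ 0.71033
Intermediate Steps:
A = 1/8042 ≈ 0.00012435
T = 12 (T = 6*2 = 12)
f(U, g) = -4 + g² (f(U, g) = g² - 4 = -4 + g²)
r = 3384 (r = 12*282 = 3384)
(r + A)/(4687 + f(-10, 9)) = (3384 + 1/8042)/(4687 + (-4 + 9²)) = 27214129/(8042*(4687 + (-4 + 81))) = 27214129/(8042*(4687 + 77)) = (27214129/8042)/4764 = (27214129/8042)*(1/4764) = 27214129/38312088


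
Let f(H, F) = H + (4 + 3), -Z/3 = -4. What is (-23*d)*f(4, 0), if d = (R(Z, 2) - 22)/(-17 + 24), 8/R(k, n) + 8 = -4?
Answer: 17204/21 ≈ 819.24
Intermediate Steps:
Z = 12 (Z = -3*(-4) = 12)
R(k, n) = -⅔ (R(k, n) = 8/(-8 - 4) = 8/(-12) = 8*(-1/12) = -⅔)
d = -68/21 (d = (-⅔ - 22)/(-17 + 24) = -68/3/7 = -68/3*⅐ = -68/21 ≈ -3.2381)
f(H, F) = 7 + H (f(H, F) = H + 7 = 7 + H)
(-23*d)*f(4, 0) = (-23*(-68/21))*(7 + 4) = (1564/21)*11 = 17204/21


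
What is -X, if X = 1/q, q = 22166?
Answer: -1/22166 ≈ -4.5114e-5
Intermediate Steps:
X = 1/22166 ≈ 4.5114e-5
-X = -1*1/22166 = -1/22166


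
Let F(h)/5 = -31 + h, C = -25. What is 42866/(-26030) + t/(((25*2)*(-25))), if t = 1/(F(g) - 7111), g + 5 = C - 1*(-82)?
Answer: -37539896897/22795772500 ≈ -1.6468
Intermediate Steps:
g = 52 (g = -5 + (-25 - 1*(-82)) = -5 + (-25 + 82) = -5 + 57 = 52)
F(h) = -155 + 5*h (F(h) = 5*(-31 + h) = -155 + 5*h)
t = -1/7006 (t = 1/((-155 + 5*52) - 7111) = 1/((-155 + 260) - 7111) = 1/(105 - 7111) = 1/(-7006) = -1/7006 ≈ -0.00014273)
42866/(-26030) + t/(((25*2)*(-25))) = 42866/(-26030) - 1/(7006*((25*2)*(-25))) = 42866*(-1/26030) - 1/(7006*(50*(-25))) = -21433/13015 - 1/7006/(-1250) = -21433/13015 - 1/7006*(-1/1250) = -21433/13015 + 1/8757500 = -37539896897/22795772500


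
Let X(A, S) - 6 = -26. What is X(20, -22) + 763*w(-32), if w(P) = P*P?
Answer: 781292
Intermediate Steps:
X(A, S) = -20 (X(A, S) = 6 - 26 = -20)
w(P) = P**2
X(20, -22) + 763*w(-32) = -20 + 763*(-32)**2 = -20 + 763*1024 = -20 + 781312 = 781292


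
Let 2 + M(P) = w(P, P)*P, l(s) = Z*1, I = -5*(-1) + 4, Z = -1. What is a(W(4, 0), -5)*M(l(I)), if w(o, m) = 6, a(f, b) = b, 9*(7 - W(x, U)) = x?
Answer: 40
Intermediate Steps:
W(x, U) = 7 - x/9
I = 9 (I = 5 + 4 = 9)
l(s) = -1 (l(s) = -1*1 = -1)
M(P) = -2 + 6*P
a(W(4, 0), -5)*M(l(I)) = -5*(-2 + 6*(-1)) = -5*(-2 - 6) = -5*(-8) = 40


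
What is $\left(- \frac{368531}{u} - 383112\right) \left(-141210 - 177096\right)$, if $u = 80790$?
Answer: $\frac{1642033862920561}{13465} \approx 1.2195 \cdot 10^{11}$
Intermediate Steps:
$\left(- \frac{368531}{u} - 383112\right) \left(-141210 - 177096\right) = \left(- \frac{368531}{80790} - 383112\right) \left(-141210 - 177096\right) = \left(\left(-368531\right) \frac{1}{80790} - 383112\right) \left(-318306\right) = \left(- \frac{368531}{80790} - 383112\right) \left(-318306\right) = \left(- \frac{30951987011}{80790}\right) \left(-318306\right) = \frac{1642033862920561}{13465}$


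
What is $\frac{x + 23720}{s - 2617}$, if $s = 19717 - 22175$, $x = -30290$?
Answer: $\frac{1314}{1015} \approx 1.2946$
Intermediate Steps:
$s = -2458$
$\frac{x + 23720}{s - 2617} = \frac{-30290 + 23720}{-2458 - 2617} = - \frac{6570}{-5075} = \left(-6570\right) \left(- \frac{1}{5075}\right) = \frac{1314}{1015}$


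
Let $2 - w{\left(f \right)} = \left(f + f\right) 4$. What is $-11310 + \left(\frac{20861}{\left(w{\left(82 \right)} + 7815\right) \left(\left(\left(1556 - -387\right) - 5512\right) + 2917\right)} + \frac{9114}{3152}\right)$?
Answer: $- \frac{20800281980963}{1839574968} \approx -11307.0$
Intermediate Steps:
$w{\left(f \right)} = 2 - 8 f$ ($w{\left(f \right)} = 2 - \left(f + f\right) 4 = 2 - 2 f 4 = 2 - 8 f$)
$-11310 + \left(\frac{20861}{\left(w{\left(82 \right)} + 7815\right) \left(\left(\left(1556 - -387\right) - 5512\right) + 2917\right)} + \frac{9114}{3152}\right) = -11310 + \left(\frac{20861}{\left(\left(2 - 656\right) + 7815\right) \left(\left(\left(1556 - -387\right) - 5512\right) + 2917\right)} + \frac{9114}{3152}\right) = -11310 + \left(\frac{20861}{\left(\left(2 - 656\right) + 7815\right) \left(\left(\left(1556 + 387\right) - 5512\right) + 2917\right)} + 9114 \cdot \frac{1}{3152}\right) = -11310 + \left(\frac{20861}{\left(-654 + 7815\right) \left(\left(1943 - 5512\right) + 2917\right)} + \frac{4557}{1576}\right) = -11310 + \left(\frac{20861}{7161 \left(-3569 + 2917\right)} + \frac{4557}{1576}\right) = -11310 + \left(\frac{20861}{7161 \left(-652\right)} + \frac{4557}{1576}\right) = -11310 + \left(\frac{20861}{-4668972} + \frac{4557}{1576}\right) = -11310 + \left(20861 \left(- \frac{1}{4668972}\right) + \frac{4557}{1576}\right) = -11310 + \left(- \frac{20861}{4668972} + \frac{4557}{1576}\right) = -11310 + \frac{5310907117}{1839574968} = - \frac{20800281980963}{1839574968}$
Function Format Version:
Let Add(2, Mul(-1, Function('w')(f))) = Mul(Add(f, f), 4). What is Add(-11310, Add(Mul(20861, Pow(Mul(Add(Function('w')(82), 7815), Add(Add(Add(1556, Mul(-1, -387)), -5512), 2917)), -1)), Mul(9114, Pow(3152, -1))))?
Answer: Rational(-20800281980963, 1839574968) ≈ -11307.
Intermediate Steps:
Function('w')(f) = Add(2, Mul(-8, f)) (Function('w')(f) = Add(2, Mul(-1, Mul(Add(f, f), 4))) = Add(2, Mul(-1, Mul(Mul(2, f), 4))) = Add(2, Mul(-1, Mul(8, f))) = Add(2, Mul(-8, f)))
Add(-11310, Add(Mul(20861, Pow(Mul(Add(Function('w')(82), 7815), Add(Add(Add(1556, Mul(-1, -387)), -5512), 2917)), -1)), Mul(9114, Pow(3152, -1)))) = Add(-11310, Add(Mul(20861, Pow(Mul(Add(Add(2, Mul(-8, 82)), 7815), Add(Add(Add(1556, Mul(-1, -387)), -5512), 2917)), -1)), Mul(9114, Pow(3152, -1)))) = Add(-11310, Add(Mul(20861, Pow(Mul(Add(Add(2, -656), 7815), Add(Add(Add(1556, 387), -5512), 2917)), -1)), Mul(9114, Rational(1, 3152)))) = Add(-11310, Add(Mul(20861, Pow(Mul(Add(-654, 7815), Add(Add(1943, -5512), 2917)), -1)), Rational(4557, 1576))) = Add(-11310, Add(Mul(20861, Pow(Mul(7161, Add(-3569, 2917)), -1)), Rational(4557, 1576))) = Add(-11310, Add(Mul(20861, Pow(Mul(7161, -652), -1)), Rational(4557, 1576))) = Add(-11310, Add(Mul(20861, Pow(-4668972, -1)), Rational(4557, 1576))) = Add(-11310, Add(Mul(20861, Rational(-1, 4668972)), Rational(4557, 1576))) = Add(-11310, Add(Rational(-20861, 4668972), Rational(4557, 1576))) = Add(-11310, Rational(5310907117, 1839574968)) = Rational(-20800281980963, 1839574968)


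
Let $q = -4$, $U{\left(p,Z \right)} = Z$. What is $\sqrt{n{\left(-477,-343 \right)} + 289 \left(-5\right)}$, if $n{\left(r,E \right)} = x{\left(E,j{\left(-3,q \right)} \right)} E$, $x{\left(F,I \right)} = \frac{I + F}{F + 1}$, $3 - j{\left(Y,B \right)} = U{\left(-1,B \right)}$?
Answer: $\frac{i \sqrt{5789661}}{57} \approx 42.214 i$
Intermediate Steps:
$j{\left(Y,B \right)} = 3 - B$
$x{\left(F,I \right)} = \frac{F + I}{1 + F}$
$n{\left(r,E \right)} = \frac{E \left(7 + E\right)}{1 + E}$ ($n{\left(r,E \right)} = \frac{E + \left(3 - -4\right)}{1 + E} E = \frac{E + \left(3 + 4\right)}{1 + E} E = \frac{E + 7}{1 + E} E = \frac{7 + E}{1 + E} E = \frac{E \left(7 + E\right)}{1 + E}$)
$\sqrt{n{\left(-477,-343 \right)} + 289 \left(-5\right)} = \sqrt{- \frac{343 \left(7 - 343\right)}{1 - 343} + 289 \left(-5\right)} = \sqrt{\left(-343\right) \frac{1}{-342} \left(-336\right) - 1445} = \sqrt{\left(-343\right) \left(- \frac{1}{342}\right) \left(-336\right) - 1445} = \sqrt{- \frac{19208}{57} - 1445} = \sqrt{- \frac{101573}{57}} = \frac{i \sqrt{5789661}}{57}$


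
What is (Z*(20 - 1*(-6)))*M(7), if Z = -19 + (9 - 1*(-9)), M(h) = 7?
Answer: -182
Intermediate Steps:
Z = -1 (Z = -19 + (9 + 9) = -19 + 18 = -1)
(Z*(20 - 1*(-6)))*M(7) = -(20 - 1*(-6))*7 = -(20 + 6)*7 = -1*26*7 = -26*7 = -182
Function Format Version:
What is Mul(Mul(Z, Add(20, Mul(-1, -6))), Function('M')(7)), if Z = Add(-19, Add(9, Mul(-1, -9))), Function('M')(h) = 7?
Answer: -182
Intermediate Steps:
Z = -1 (Z = Add(-19, Add(9, 9)) = Add(-19, 18) = -1)
Mul(Mul(Z, Add(20, Mul(-1, -6))), Function('M')(7)) = Mul(Mul(-1, Add(20, Mul(-1, -6))), 7) = Mul(Mul(-1, Add(20, 6)), 7) = Mul(Mul(-1, 26), 7) = Mul(-26, 7) = -182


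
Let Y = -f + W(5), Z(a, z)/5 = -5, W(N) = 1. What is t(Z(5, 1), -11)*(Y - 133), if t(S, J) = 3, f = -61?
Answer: -213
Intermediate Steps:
Z(a, z) = -25 (Z(a, z) = 5*(-5) = -25)
Y = 62 (Y = -1*(-61) + 1 = 61 + 1 = 62)
t(Z(5, 1), -11)*(Y - 133) = 3*(62 - 133) = 3*(-71) = -213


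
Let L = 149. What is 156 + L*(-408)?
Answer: -60636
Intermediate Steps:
156 + L*(-408) = 156 + 149*(-408) = 156 - 60792 = -60636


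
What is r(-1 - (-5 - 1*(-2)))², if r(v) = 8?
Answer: 64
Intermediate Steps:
r(-1 - (-5 - 1*(-2)))² = 8² = 64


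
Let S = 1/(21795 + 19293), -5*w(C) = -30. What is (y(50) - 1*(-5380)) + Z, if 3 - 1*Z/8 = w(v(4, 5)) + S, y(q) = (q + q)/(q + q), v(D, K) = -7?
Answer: 27513551/5136 ≈ 5357.0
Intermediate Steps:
w(C) = 6 (w(C) = -⅕*(-30) = 6)
S = 1/41088 ≈ 2.4338e-5
y(q) = 1 (y(q) = (2*q)/((2*q)) = (2*q)*(1/(2*q)) = 1)
Z = -123265/5136 (Z = 24 - 8*(6 + 1/41088) = 24 - 8*246529/41088 = 24 - 246529/5136 = -123265/5136 ≈ -24.000)
(y(50) - 1*(-5380)) + Z = (1 - 1*(-5380)) - 123265/5136 = (1 + 5380) - 123265/5136 = 5381 - 123265/5136 = 27513551/5136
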